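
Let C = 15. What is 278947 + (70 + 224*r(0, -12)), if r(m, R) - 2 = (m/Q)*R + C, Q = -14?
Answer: 282825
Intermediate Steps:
r(m, R) = 17 - R*m/14 (r(m, R) = 2 + ((m/(-14))*R + 15) = 2 + ((-m/14)*R + 15) = 2 + (-R*m/14 + 15) = 2 + (15 - R*m/14) = 17 - R*m/14)
278947 + (70 + 224*r(0, -12)) = 278947 + (70 + 224*(17 - 1/14*(-12)*0)) = 278947 + (70 + 224*(17 + 0)) = 278947 + (70 + 224*17) = 278947 + (70 + 3808) = 278947 + 3878 = 282825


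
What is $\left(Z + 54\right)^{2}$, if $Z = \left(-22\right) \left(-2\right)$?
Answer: $9604$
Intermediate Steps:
$Z = 44$
$\left(Z + 54\right)^{2} = \left(44 + 54\right)^{2} = 98^{2} = 9604$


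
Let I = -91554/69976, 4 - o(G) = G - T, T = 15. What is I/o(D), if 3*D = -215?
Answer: -137331/9516736 ≈ -0.014430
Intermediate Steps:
D = -215/3 (D = (⅓)*(-215) = -215/3 ≈ -71.667)
o(G) = 19 - G (o(G) = 4 - (G - 1*15) = 4 - (G - 15) = 4 - (-15 + G) = 4 + (15 - G) = 19 - G)
I = -45777/34988 (I = -91554*1/69976 = -45777/34988 ≈ -1.3084)
I/o(D) = -45777/(34988*(19 - 1*(-215/3))) = -45777/(34988*(19 + 215/3)) = -45777/(34988*272/3) = -45777/34988*3/272 = -137331/9516736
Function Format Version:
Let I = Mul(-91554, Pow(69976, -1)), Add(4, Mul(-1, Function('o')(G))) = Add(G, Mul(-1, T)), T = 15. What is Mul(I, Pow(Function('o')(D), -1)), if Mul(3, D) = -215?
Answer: Rational(-137331, 9516736) ≈ -0.014430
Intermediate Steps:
D = Rational(-215, 3) (D = Mul(Rational(1, 3), -215) = Rational(-215, 3) ≈ -71.667)
Function('o')(G) = Add(19, Mul(-1, G)) (Function('o')(G) = Add(4, Mul(-1, Add(G, Mul(-1, 15)))) = Add(4, Mul(-1, Add(G, -15))) = Add(4, Mul(-1, Add(-15, G))) = Add(4, Add(15, Mul(-1, G))) = Add(19, Mul(-1, G)))
I = Rational(-45777, 34988) (I = Mul(-91554, Rational(1, 69976)) = Rational(-45777, 34988) ≈ -1.3084)
Mul(I, Pow(Function('o')(D), -1)) = Mul(Rational(-45777, 34988), Pow(Add(19, Mul(-1, Rational(-215, 3))), -1)) = Mul(Rational(-45777, 34988), Pow(Add(19, Rational(215, 3)), -1)) = Mul(Rational(-45777, 34988), Pow(Rational(272, 3), -1)) = Mul(Rational(-45777, 34988), Rational(3, 272)) = Rational(-137331, 9516736)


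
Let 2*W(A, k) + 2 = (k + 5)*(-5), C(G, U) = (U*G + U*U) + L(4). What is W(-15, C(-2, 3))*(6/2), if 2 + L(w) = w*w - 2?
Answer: -153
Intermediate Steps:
L(w) = -4 + w² (L(w) = -2 + (w*w - 2) = -2 + (w² - 2) = -2 + (-2 + w²) = -4 + w²)
C(G, U) = 12 + U² + G*U (C(G, U) = (U*G + U*U) + (-4 + 4²) = (G*U + U²) + (-4 + 16) = (U² + G*U) + 12 = 12 + U² + G*U)
W(A, k) = -27/2 - 5*k/2 (W(A, k) = -1 + ((k + 5)*(-5))/2 = -1 + ((5 + k)*(-5))/2 = -1 + (-25 - 5*k)/2 = -1 + (-25/2 - 5*k/2) = -27/2 - 5*k/2)
W(-15, C(-2, 3))*(6/2) = (-27/2 - 5*(12 + 3² - 2*3)/2)*(6/2) = (-27/2 - 5*(12 + 9 - 6)/2)*(6*(½)) = (-27/2 - 5/2*15)*3 = (-27/2 - 75/2)*3 = -51*3 = -153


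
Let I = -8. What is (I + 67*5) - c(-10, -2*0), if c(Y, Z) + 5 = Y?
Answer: 342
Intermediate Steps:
c(Y, Z) = -5 + Y
(I + 67*5) - c(-10, -2*0) = (-8 + 67*5) - (-5 - 10) = (-8 + 335) - 1*(-15) = 327 + 15 = 342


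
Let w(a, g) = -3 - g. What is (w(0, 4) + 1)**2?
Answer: 36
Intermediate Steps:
(w(0, 4) + 1)**2 = ((-3 - 1*4) + 1)**2 = ((-3 - 4) + 1)**2 = (-7 + 1)**2 = (-6)**2 = 36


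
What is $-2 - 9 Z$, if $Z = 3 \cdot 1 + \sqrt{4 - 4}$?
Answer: $-29$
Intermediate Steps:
$Z = 3$ ($Z = 3 + \sqrt{0} = 3 + 0 = 3$)
$-2 - 9 Z = -2 - 27 = -29$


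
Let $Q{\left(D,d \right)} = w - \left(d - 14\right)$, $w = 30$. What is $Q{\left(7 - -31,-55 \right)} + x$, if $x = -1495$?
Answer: $-1396$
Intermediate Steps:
$Q{\left(D,d \right)} = 44 - d$ ($Q{\left(D,d \right)} = 30 - \left(d - 14\right) = 30 - \left(-14 + d\right) = 44 - d$)
$Q{\left(7 - -31,-55 \right)} + x = \left(44 - -55\right) - 1495 = \left(44 + 55\right) - 1495 = 99 - 1495 = -1396$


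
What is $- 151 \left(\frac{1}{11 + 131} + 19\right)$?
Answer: $- \frac{407549}{142} \approx -2870.1$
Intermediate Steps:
$- 151 \left(\frac{1}{11 + 131} + 19\right) = - 151 \left(\frac{1}{142} + 19\right) = \left(-151\right) \frac{2699}{142} = - \frac{407549}{142}$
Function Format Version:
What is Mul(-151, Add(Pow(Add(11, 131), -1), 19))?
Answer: Rational(-407549, 142) ≈ -2870.1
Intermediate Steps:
Mul(-151, Add(Pow(Add(11, 131), -1), 19)) = Mul(-151, Add(Pow(142, -1), 19)) = Mul(-151, Add(Rational(1, 142), 19)) = Mul(-151, Rational(2699, 142)) = Rational(-407549, 142)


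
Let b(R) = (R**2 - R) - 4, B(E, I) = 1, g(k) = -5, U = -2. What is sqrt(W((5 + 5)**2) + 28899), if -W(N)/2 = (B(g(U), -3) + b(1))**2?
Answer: 3*sqrt(3209) ≈ 169.94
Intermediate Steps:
b(R) = -4 + R**2 - R
W(N) = -18 (W(N) = -2*(1 + (-4 + 1**2 - 1*1))**2 = -2*(1 + (-4 + 1 - 1))**2 = -2*(1 - 4)**2 = -2*(-3)**2 = -2*9 = -18)
sqrt(W((5 + 5)**2) + 28899) = sqrt(-18 + 28899) = sqrt(28881) = 3*sqrt(3209)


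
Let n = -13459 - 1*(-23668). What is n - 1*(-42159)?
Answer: 52368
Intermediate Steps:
n = 10209 (n = -13459 + 23668 = 10209)
n - 1*(-42159) = 10209 - 1*(-42159) = 10209 + 42159 = 52368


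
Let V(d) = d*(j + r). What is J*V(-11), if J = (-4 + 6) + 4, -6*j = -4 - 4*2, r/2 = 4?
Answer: -660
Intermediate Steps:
r = 8 (r = 2*4 = 8)
j = 2 (j = -(-4 - 4*2)/6 = -(-4 - 8)/6 = -1/6*(-12) = 2)
V(d) = 10*d (V(d) = d*(2 + 8) = d*10 = 10*d)
J = 6 (J = 2 + 4 = 6)
J*V(-11) = 6*(10*(-11)) = 6*(-110) = -660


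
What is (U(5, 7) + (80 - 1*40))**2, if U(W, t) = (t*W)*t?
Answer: 81225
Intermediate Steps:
U(W, t) = W*t**2 (U(W, t) = (W*t)*t = W*t**2)
(U(5, 7) + (80 - 1*40))**2 = (5*7**2 + (80 - 1*40))**2 = (5*49 + (80 - 40))**2 = (245 + 40)**2 = 285**2 = 81225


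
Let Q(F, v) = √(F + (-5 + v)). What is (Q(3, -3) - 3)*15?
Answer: -45 + 15*I*√5 ≈ -45.0 + 33.541*I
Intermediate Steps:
Q(F, v) = √(-5 + F + v)
(Q(3, -3) - 3)*15 = (√(-5 + 3 - 3) - 3)*15 = (√(-5) - 3)*15 = (I*√5 - 3)*15 = (-3 + I*√5)*15 = -45 + 15*I*√5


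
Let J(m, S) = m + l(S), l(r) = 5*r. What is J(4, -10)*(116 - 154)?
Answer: 1748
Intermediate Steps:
J(m, S) = m + 5*S
J(4, -10)*(116 - 154) = (4 + 5*(-10))*(116 - 154) = (4 - 50)*(-38) = -46*(-38) = 1748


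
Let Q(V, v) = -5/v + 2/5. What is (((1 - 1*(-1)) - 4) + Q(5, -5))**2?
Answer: 9/25 ≈ 0.36000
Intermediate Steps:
Q(V, v) = 2/5 - 5/v (Q(V, v) = -5/v + 2*(1/5) = -5/v + 2/5 = 2/5 - 5/v)
(((1 - 1*(-1)) - 4) + Q(5, -5))**2 = (((1 - 1*(-1)) - 4) + (2/5 - 5/(-5)))**2 = (((1 + 1) - 4) + (2/5 - 5*(-1/5)))**2 = ((2 - 4) + (2/5 + 1))**2 = (-2 + 7/5)**2 = (-3/5)**2 = 9/25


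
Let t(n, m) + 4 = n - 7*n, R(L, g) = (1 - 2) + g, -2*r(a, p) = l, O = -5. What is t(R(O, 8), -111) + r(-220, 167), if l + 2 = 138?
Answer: -114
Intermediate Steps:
l = 136 (l = -2 + 138 = 136)
r(a, p) = -68 (r(a, p) = -½*136 = -68)
R(L, g) = -1 + g
t(n, m) = -4 - 6*n (t(n, m) = -4 + (n - 7*n) = -4 - 6*n)
t(R(O, 8), -111) + r(-220, 167) = (-4 - 6*(-1 + 8)) - 68 = (-4 - 6*7) - 68 = (-4 - 42) - 68 = -46 - 68 = -114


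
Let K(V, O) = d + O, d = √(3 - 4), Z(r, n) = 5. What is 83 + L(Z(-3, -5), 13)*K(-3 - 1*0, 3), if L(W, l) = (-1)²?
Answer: 86 + I ≈ 86.0 + 1.0*I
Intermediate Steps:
d = I (d = √(-1) = I ≈ 1.0*I)
K(V, O) = I + O
L(W, l) = 1
83 + L(Z(-3, -5), 13)*K(-3 - 1*0, 3) = 83 + 1*(I + 3) = 83 + 1*(3 + I) = 83 + (3 + I) = 86 + I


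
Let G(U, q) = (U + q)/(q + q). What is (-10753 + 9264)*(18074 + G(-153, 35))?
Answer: -941838659/35 ≈ -2.6910e+7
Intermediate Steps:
G(U, q) = (U + q)/(2*q) (G(U, q) = (U + q)/((2*q)) = (U + q)*(1/(2*q)) = (U + q)/(2*q))
(-10753 + 9264)*(18074 + G(-153, 35)) = (-10753 + 9264)*(18074 + (½)*(-153 + 35)/35) = -1489*(18074 + (½)*(1/35)*(-118)) = -1489*(18074 - 59/35) = -1489*632531/35 = -941838659/35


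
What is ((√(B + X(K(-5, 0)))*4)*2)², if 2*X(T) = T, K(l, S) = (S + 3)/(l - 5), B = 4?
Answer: 1232/5 ≈ 246.40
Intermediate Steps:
K(l, S) = (3 + S)/(-5 + l)
X(T) = T/2
((√(B + X(K(-5, 0)))*4)*2)² = ((√(4 + ((3 + 0)/(-5 - 5))/2)*4)*2)² = ((√(4 + (3/(-10))/2)*4)*2)² = ((√(4 + (-⅒*3)/2)*4)*2)² = ((√(4 + (½)*(-3/10))*4)*2)² = ((√(4 - 3/20)*4)*2)² = ((√(77/20)*4)*2)² = (((√385/10)*4)*2)² = ((2*√385/5)*2)² = (4*√385/5)² = 1232/5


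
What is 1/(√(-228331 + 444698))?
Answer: √216367/216367 ≈ 0.0021498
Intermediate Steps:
1/(√(-228331 + 444698)) = 1/(√216367) = √216367/216367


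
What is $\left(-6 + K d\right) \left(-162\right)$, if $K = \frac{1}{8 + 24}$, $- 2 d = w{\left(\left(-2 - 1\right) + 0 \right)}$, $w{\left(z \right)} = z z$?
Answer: $\frac{31833}{32} \approx 994.78$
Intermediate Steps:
$w{\left(z \right)} = z^{2}$
$d = - \frac{9}{2}$ ($d = - \frac{\left(\left(-2 - 1\right) + 0\right)^{2}}{2} = - \frac{\left(-3 + 0\right)^{2}}{2} = - \frac{\left(-3\right)^{2}}{2} = \left(- \frac{1}{2}\right) 9 = - \frac{9}{2} \approx -4.5$)
$K = \frac{1}{32} \approx 0.03125$
$\left(-6 + K d\right) \left(-162\right) = \left(-6 + \frac{1}{32} \left(- \frac{9}{2}\right)\right) \left(-162\right) = \left(-6 - \frac{9}{64}\right) \left(-162\right) = \left(- \frac{393}{64}\right) \left(-162\right) = \frac{31833}{32}$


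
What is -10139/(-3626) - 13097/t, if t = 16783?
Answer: 122673115/60855158 ≈ 2.0158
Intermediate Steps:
-10139/(-3626) - 13097/t = -10139/(-3626) - 13097/16783 = -10139*(-1/3626) - 13097*1/16783 = 10139/3626 - 13097/16783 = 122673115/60855158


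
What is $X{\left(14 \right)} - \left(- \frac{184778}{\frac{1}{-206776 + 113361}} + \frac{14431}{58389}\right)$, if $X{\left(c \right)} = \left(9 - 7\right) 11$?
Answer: $- \frac{1007854680532303}{58389} \approx -1.7261 \cdot 10^{10}$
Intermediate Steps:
$X{\left(c \right)} = 22$ ($X{\left(c \right)} = 2 \cdot 11 = 22$)
$X{\left(14 \right)} - \left(- \frac{184778}{\frac{1}{-206776 + 113361}} + \frac{14431}{58389}\right) = 22 - \left(- \frac{184778}{\frac{1}{-206776 + 113361}} + \frac{14431}{58389}\right) = 22 - \left(- \frac{184778}{\frac{1}{-93415}} + 14431 \cdot \frac{1}{58389}\right) = 22 - \left(- \frac{184778}{- \frac{1}{93415}} + \frac{14431}{58389}\right) = 22 - \left(\left(-184778\right) \left(-93415\right) + \frac{14431}{58389}\right) = 22 - \left(17261036870 + \frac{14431}{58389}\right) = 22 - \frac{1007854681816861}{58389} = - \frac{1007854680532303}{58389}$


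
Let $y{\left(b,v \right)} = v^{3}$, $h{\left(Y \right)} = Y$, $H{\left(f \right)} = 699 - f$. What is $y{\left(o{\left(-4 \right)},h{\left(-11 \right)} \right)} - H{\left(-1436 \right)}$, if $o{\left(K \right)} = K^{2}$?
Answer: $-3466$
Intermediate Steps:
$y{\left(o{\left(-4 \right)},h{\left(-11 \right)} \right)} - H{\left(-1436 \right)} = \left(-11\right)^{3} - \left(699 - -1436\right) = -1331 - \left(699 + 1436\right) = -1331 - 2135 = -3466$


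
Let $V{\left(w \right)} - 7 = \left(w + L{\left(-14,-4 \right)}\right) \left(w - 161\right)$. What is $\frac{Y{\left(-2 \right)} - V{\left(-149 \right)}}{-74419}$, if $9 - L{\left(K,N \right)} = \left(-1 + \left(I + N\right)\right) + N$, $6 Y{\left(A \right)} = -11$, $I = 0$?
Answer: $\frac{243713}{446514} \approx 0.54581$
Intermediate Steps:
$Y{\left(A \right)} = - \frac{11}{6}$ ($Y{\left(A \right)} = \frac{1}{6} \left(-11\right) = - \frac{11}{6}$)
$L{\left(K,N \right)} = 10 - 2 N$ ($L{\left(K,N \right)} = 9 - \left(\left(-1 + \left(0 + N\right)\right) + N\right) = 9 - \left(\left(-1 + N\right) + N\right) = 9 - \left(-1 + 2 N\right) = 10 - 2 N$)
$V{\left(w \right)} = 7 + \left(-161 + w\right) \left(18 + w\right)$ ($V{\left(w \right)} = 7 + \left(w + \left(10 - -8\right)\right) \left(w - 161\right) = 7 + \left(w + \left(10 + 8\right)\right) \left(-161 + w\right) = 7 + \left(w + 18\right) \left(-161 + w\right) = 7 + \left(18 + w\right) \left(-161 + w\right) = 7 + \left(-161 + w\right) \left(18 + w\right)$)
$\frac{Y{\left(-2 \right)} - V{\left(-149 \right)}}{-74419} = \frac{- \frac{11}{6} - \left(-2891 + \left(-149\right)^{2} - -21307\right)}{-74419} = \left(- \frac{11}{6} - \left(-2891 + 22201 + 21307\right)\right) \left(- \frac{1}{74419}\right) = \left(- \frac{11}{6} - 40617\right) \left(- \frac{1}{74419}\right) = \left(- \frac{243713}{6}\right) \left(- \frac{1}{74419}\right) = \frac{243713}{446514}$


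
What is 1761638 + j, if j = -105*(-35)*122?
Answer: 2209988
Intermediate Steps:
j = 448350 (j = 3675*122 = 448350)
1761638 + j = 1761638 + 448350 = 2209988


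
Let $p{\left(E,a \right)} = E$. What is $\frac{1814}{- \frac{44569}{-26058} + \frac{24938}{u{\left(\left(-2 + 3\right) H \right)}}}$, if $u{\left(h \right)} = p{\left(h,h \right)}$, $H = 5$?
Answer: $\frac{236346060}{650057249} \approx 0.36358$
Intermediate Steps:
$u{\left(h \right)} = h$
$\frac{1814}{- \frac{44569}{-26058} + \frac{24938}{u{\left(\left(-2 + 3\right) H \right)}}} = \frac{1814}{- \frac{44569}{-26058} + \frac{24938}{\left(-2 + 3\right) 5}} = \frac{1814}{\left(-44569\right) \left(- \frac{1}{26058}\right) + \frac{24938}{1 \cdot 5}} = \frac{1814}{\frac{44569}{26058} + \frac{24938}{5}} = \frac{1814}{\frac{650057249}{130290}} = 1814 \cdot \frac{130290}{650057249} = \frac{236346060}{650057249}$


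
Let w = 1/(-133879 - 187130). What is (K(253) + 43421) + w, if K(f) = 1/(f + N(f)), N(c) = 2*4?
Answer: 1212652372559/27927783 ≈ 43421.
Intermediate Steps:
N(c) = 8
K(f) = 1/(8 + f) (K(f) = 1/(f + 8) = 1/(8 + f))
w = -1/321009 (w = 1/(-321009) = -1/321009 ≈ -3.1152e-6)
(K(253) + 43421) + w = (1/(8 + 253) + 43421) - 1/321009 = (1/261 + 43421) - 1/321009 = 11332882/261 - 1/321009 = 1212652372559/27927783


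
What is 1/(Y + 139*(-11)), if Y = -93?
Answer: -1/1622 ≈ -0.00061652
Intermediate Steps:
1/(Y + 139*(-11)) = 1/(-93 + 139*(-11)) = 1/(-93 - 1529) = 1/(-1622) = -1/1622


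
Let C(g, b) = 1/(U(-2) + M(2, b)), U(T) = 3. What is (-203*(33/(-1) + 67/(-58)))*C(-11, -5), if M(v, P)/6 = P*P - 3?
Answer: 13867/270 ≈ 51.359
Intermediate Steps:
M(v, P) = -18 + 6*P² (M(v, P) = 6*(P*P - 3) = 6*(P² - 3) = 6*(-3 + P²) = -18 + 6*P²)
C(g, b) = 1/(-15 + 6*b²) (C(g, b) = 1/(3 + (-18 + 6*b²)) = 1/(-15 + 6*b²))
(-203*(33/(-1) + 67/(-58)))*C(-11, -5) = (-203*(33/(-1) + 67/(-58)))*(1/(3*(-5 + 2*(-5)²))) = (-203*(33*(-1) + 67*(-1/58)))*(1/(3*(-5 + 2*25))) = (-203*(-33 - 67/58))*(1/(3*(-5 + 50))) = (-203*(-1981/58))*((⅓)/45) = 13867*((⅓)*(1/45))/2 = (13867/2)*(1/135) = 13867/270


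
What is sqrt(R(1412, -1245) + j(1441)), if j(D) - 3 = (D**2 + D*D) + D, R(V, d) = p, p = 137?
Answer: sqrt(4154543) ≈ 2038.3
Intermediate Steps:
R(V, d) = 137
j(D) = 3 + D + 2*D**2 (j(D) = 3 + ((D**2 + D*D) + D) = 3 + ((D**2 + D**2) + D) = 3 + (2*D**2 + D) = 3 + (D + 2*D**2) = 3 + D + 2*D**2)
sqrt(R(1412, -1245) + j(1441)) = sqrt(137 + (3 + 1441 + 2*1441**2)) = sqrt(137 + (3 + 1441 + 2*2076481)) = sqrt(137 + (3 + 1441 + 4152962)) = sqrt(137 + 4154406) = sqrt(4154543)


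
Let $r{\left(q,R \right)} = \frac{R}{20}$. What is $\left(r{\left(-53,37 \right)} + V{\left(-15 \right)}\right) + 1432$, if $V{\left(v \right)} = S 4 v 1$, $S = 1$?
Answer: $\frac{27477}{20} \approx 1373.8$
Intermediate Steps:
$V{\left(v \right)} = 4 v$ ($V{\left(v \right)} = 1 \cdot 4 v 1 = 4 v$)
$r{\left(q,R \right)} = \frac{R}{20}$ ($r{\left(q,R \right)} = R \frac{1}{20} = \frac{R}{20}$)
$\left(r{\left(-53,37 \right)} + V{\left(-15 \right)}\right) + 1432 = \left(\frac{1}{20} \cdot 37 + 4 \left(-15\right)\right) + 1432 = \left(\frac{37}{20} - 60\right) + 1432 = - \frac{1163}{20} + 1432 = \frac{27477}{20}$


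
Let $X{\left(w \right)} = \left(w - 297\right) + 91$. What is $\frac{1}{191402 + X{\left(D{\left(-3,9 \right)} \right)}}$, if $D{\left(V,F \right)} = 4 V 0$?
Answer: $\frac{1}{191196} \approx 5.2302 \cdot 10^{-6}$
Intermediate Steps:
$D{\left(V,F \right)} = 0$
$X{\left(w \right)} = -206 + w$ ($X{\left(w \right)} = \left(-297 + w\right) + 91 = -206 + w$)
$\frac{1}{191402 + X{\left(D{\left(-3,9 \right)} \right)}} = \frac{1}{191402 + \left(-206 + 0\right)} = \frac{1}{191402 - 206} = \frac{1}{191196}$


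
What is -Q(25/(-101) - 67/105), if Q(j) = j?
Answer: 9392/10605 ≈ 0.88562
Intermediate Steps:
-Q(25/(-101) - 67/105) = -(25/(-101) - 67/105) = -(25*(-1/101) - 67*1/105) = -(-25/101 - 67/105) = -1*(-9392/10605) = 9392/10605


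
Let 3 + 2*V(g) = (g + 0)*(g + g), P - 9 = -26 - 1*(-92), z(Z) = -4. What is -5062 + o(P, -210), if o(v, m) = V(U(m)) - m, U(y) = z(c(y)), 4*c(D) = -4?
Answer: -9675/2 ≈ -4837.5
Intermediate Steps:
c(D) = -1 (c(D) = (¼)*(-4) = -1)
U(y) = -4
P = 75 (P = 9 + (-26 - 1*(-92)) = 9 + (-26 + 92) = 9 + 66 = 75)
V(g) = -3/2 + g² (V(g) = -3/2 + ((g + 0)*(g + g))/2 = -3/2 + (g*(2*g))/2 = -3/2 + (2*g²)/2 = -3/2 + g²)
o(v, m) = 29/2 - m (o(v, m) = (-3/2 + (-4)²) - m = (-3/2 + 16) - m = 29/2 - m)
-5062 + o(P, -210) = -5062 + (29/2 - 1*(-210)) = -5062 + (29/2 + 210) = -5062 + 449/2 = -9675/2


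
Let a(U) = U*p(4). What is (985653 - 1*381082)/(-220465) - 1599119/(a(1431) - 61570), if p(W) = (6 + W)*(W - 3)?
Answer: 12959109795/416767036 ≈ 31.094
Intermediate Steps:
p(W) = (-3 + W)*(6 + W) (p(W) = (6 + W)*(-3 + W) = (-3 + W)*(6 + W))
a(U) = 10*U (a(U) = U*(-18 + 4² + 3*4) = U*(-18 + 16 + 12) = U*10 = 10*U)
(985653 - 1*381082)/(-220465) - 1599119/(a(1431) - 61570) = (985653 - 1*381082)/(-220465) - 1599119/(10*1431 - 61570) = (985653 - 381082)*(-1/220465) - 1599119/(14310 - 61570) = 604571*(-1/220465) - 1599119/(-47260) = -604571/220465 - 1599119*(-1/47260) = -604571/220465 + 1599119/47260 = 12959109795/416767036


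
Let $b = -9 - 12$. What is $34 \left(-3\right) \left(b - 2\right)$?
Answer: $2346$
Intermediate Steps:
$b = -21$ ($b = -9 - 12 = -21$)
$34 \left(-3\right) \left(b - 2\right) = 34 \left(-3\right) \left(-21 - 2\right) = \left(-102\right) \left(-23\right) = 2346$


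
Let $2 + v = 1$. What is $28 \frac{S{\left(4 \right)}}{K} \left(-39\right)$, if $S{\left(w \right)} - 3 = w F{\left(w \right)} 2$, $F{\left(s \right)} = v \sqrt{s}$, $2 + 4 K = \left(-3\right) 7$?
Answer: $- \frac{56784}{23} \approx -2468.9$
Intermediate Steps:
$v = -1$ ($v = -2 + 1 = -1$)
$K = - \frac{23}{4}$ ($K = - \frac{1}{2} + \frac{\left(-3\right) 7}{4} = - \frac{1}{2} + \frac{1}{4} \left(-21\right) = - \frac{1}{2} - \frac{21}{4} = - \frac{23}{4} \approx -5.75$)
$F{\left(s \right)} = - \sqrt{s}$
$S{\left(w \right)} = 3 - 2 w^{\frac{3}{2}}$ ($S{\left(w \right)} = 3 + w \left(- \sqrt{w}\right) 2 = 3 + - w^{\frac{3}{2}} \cdot 2 = 3 - 2 w^{\frac{3}{2}}$)
$28 \frac{S{\left(4 \right)}}{K} \left(-39\right) = 28 \frac{3 - 2 \cdot 4^{\frac{3}{2}}}{- \frac{23}{4}} \left(-39\right) = 28 \left(3 - 16\right) \left(- \frac{4}{23}\right) \left(-39\right) = 28 \left(\left(-13\right) \left(- \frac{4}{23}\right)\right) \left(-39\right) = 28 \cdot \frac{52}{23} \left(-39\right) = \frac{1456}{23} \left(-39\right) = - \frac{56784}{23}$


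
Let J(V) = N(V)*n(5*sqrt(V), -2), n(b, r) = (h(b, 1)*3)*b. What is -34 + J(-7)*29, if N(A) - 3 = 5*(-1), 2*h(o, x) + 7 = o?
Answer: 15191 + 3045*I*sqrt(7) ≈ 15191.0 + 8056.3*I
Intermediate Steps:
h(o, x) = -7/2 + o/2
N(A) = -2 (N(A) = 3 + 5*(-1) = 3 - 5 = -2)
n(b, r) = b*(-21/2 + 3*b/2) (n(b, r) = ((-7/2 + b/2)*3)*b = (-21/2 + 3*b/2)*b = b*(-21/2 + 3*b/2))
J(V) = -15*sqrt(V)*(-7 + 5*sqrt(V)) (J(V) = -3*5*sqrt(V)*(-7 + 5*sqrt(V)) = -15*sqrt(V)*(-7 + 5*sqrt(V)))
-34 + J(-7)*29 = -34 + (-75*(-7) + 105*sqrt(-7))*29 = -34 + (525 + 105*(I*sqrt(7)))*29 = -34 + (525 + 105*I*sqrt(7))*29 = -34 + (15225 + 3045*I*sqrt(7)) = 15191 + 3045*I*sqrt(7)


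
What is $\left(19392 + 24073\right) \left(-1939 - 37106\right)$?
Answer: $-1697090925$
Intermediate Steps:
$\left(19392 + 24073\right) \left(-1939 - 37106\right) = 43465 \left(-39045\right) = -1697090925$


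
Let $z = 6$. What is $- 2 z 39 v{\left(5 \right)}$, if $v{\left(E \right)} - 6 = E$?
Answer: $-5148$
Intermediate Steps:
$v{\left(E \right)} = 6 + E$
$- 2 z 39 v{\left(5 \right)} = \left(-2\right) 6 \cdot 39 \left(6 + 5\right) = \left(-12\right) 39 \cdot 11 = \left(-468\right) 11 = -5148$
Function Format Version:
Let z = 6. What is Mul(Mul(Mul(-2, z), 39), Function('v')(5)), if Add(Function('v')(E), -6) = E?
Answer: -5148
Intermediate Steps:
Function('v')(E) = Add(6, E)
Mul(Mul(Mul(-2, z), 39), Function('v')(5)) = Mul(Mul(Mul(-2, 6), 39), Add(6, 5)) = Mul(Mul(-12, 39), 11) = Mul(-468, 11) = -5148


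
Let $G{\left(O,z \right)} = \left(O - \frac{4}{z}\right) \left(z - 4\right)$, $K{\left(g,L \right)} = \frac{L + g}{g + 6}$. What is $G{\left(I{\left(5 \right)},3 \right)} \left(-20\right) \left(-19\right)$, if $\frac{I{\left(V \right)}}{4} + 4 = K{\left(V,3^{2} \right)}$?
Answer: $\frac{153520}{33} \approx 4652.1$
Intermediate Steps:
$K{\left(g,L \right)} = \frac{L + g}{6 + g}$
$I{\left(V \right)} = -16 + \frac{4 \left(9 + V\right)}{6 + V}$ ($I{\left(V \right)} = -16 + 4 \frac{3^{2} + V}{6 + V} = -16 + 4 \frac{9 + V}{6 + V} = -16 + \frac{4 \left(9 + V\right)}{6 + V}$)
$G{\left(O,z \right)} = \left(-4 + z\right) \left(O - \frac{4}{z}\right)$ ($G{\left(O,z \right)} = \left(O - \frac{4}{z}\right) \left(-4 + z\right) = \left(-4 + z\right) \left(O - \frac{4}{z}\right)$)
$G{\left(I{\left(5 \right)},3 \right)} \left(-20\right) \left(-19\right) = \left(-4 - 4 \frac{12 \left(-5 - 5\right)}{6 + 5} + \frac{16}{3} + \frac{12 \left(-5 - 5\right)}{6 + 5} \cdot 3\right) \left(-20\right) \left(-19\right) = \left(-4 - 4 \frac{12 \left(-5 - 5\right)}{11} + 16 \cdot \frac{1}{3} + \frac{12 \left(-5 - 5\right)}{11} \cdot 3\right) \left(-20\right) \left(-19\right) = \left(-4 - 4 \cdot 12 \cdot \frac{1}{11} \left(-10\right) + \frac{16}{3} + 12 \cdot \frac{1}{11} \left(-10\right) 3\right) \left(-20\right) \left(-19\right) = \left(-4 - - \frac{480}{11} + \frac{16}{3} - \frac{360}{11}\right) \left(-20\right) \left(-19\right) = \left(-4 + \frac{480}{11} + \frac{16}{3} - \frac{360}{11}\right) \left(-20\right) \left(-19\right) = \frac{404}{33} \left(-20\right) \left(-19\right) = \left(- \frac{8080}{33}\right) \left(-19\right) = \frac{153520}{33}$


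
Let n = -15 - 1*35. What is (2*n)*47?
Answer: -4700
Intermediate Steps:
n = -50 (n = -15 - 35 = -50)
(2*n)*47 = (2*(-50))*47 = -100*47 = -4700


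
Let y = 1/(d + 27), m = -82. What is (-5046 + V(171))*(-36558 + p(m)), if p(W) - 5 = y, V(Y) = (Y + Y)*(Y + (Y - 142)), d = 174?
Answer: -155157155936/67 ≈ -2.3158e+9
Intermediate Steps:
V(Y) = 2*Y*(-142 + 2*Y) (V(Y) = (2*Y)*(Y + (-142 + Y)) = (2*Y)*(-142 + 2*Y) = 2*Y*(-142 + 2*Y))
y = 1/201 (y = 1/(174 + 27) = 1/201 ≈ 0.0049751)
p(W) = 1006/201 (p(W) = 5 + 1/201 = 1006/201)
(-5046 + V(171))*(-36558 + p(m)) = (-5046 + 4*171*(-71 + 171))*(-36558 + 1006/201) = (-5046 + 4*171*100)*(-7347152/201) = (-5046 + 68400)*(-7347152/201) = 63354*(-7347152/201) = -155157155936/67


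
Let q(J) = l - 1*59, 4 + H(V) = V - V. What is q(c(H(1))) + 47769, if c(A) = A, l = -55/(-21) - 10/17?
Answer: 17033195/357 ≈ 47712.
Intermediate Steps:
l = 725/357 (l = -55*(-1/21) - 10*1/17 = 55/21 - 10/17 = 725/357 ≈ 2.0308)
H(V) = -4 (H(V) = -4 + (V - V) = -4 + 0 = -4)
q(J) = -20338/357 (q(J) = 725/357 - 1*59 = 725/357 - 59 = -20338/357)
q(c(H(1))) + 47769 = -20338/357 + 47769 = 17033195/357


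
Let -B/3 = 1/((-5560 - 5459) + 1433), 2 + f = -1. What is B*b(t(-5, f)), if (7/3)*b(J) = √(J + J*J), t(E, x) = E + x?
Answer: 9*√14/33551 ≈ 0.0010037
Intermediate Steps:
f = -3 (f = -2 - 1 = -3)
b(J) = 3*√(J + J²)/7 (b(J) = 3*√(J + J*J)/7 = 3*√(J + J²)/7)
B = 3/9586 (B = -3/((-5560 - 5459) + 1433) = -3/(-11019 + 1433) = -3/(-9586) = -3*(-1/9586) = 3/9586 ≈ 0.00031296)
B*b(t(-5, f)) = 3*(3*√((-5 - 3)*(1 + (-5 - 3)))/7)/9586 = 3*(3*√(-8*(1 - 8))/7)/9586 = 3*(3*√(-8*(-7))/7)/9586 = 3*(3*√56/7)/9586 = 3*(3*(2*√14)/7)/9586 = 3*(6*√14/7)/9586 = 9*√14/33551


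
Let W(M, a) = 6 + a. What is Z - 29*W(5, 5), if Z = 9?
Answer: -310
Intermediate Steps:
Z - 29*W(5, 5) = 9 - 29*(6 + 5) = 9 - 29*11 = 9 - 319 = -310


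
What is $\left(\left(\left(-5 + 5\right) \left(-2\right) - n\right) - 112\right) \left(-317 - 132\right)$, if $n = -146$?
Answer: $-15266$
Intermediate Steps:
$\left(\left(\left(-5 + 5\right) \left(-2\right) - n\right) - 112\right) \left(-317 - 132\right) = \left(\left(\left(-5 + 5\right) \left(-2\right) - -146\right) - 112\right) \left(-317 - 132\right) = \left(\left(0 \left(-2\right) + 146\right) - 112\right) \left(-449\right) = \left(\left(0 + 146\right) - 112\right) \left(-449\right) = \left(146 - 112\right) \left(-449\right) = 34 \left(-449\right) = -15266$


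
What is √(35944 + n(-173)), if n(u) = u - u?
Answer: 2*√8986 ≈ 189.59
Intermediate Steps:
n(u) = 0
√(35944 + n(-173)) = √(35944 + 0) = √35944 = 2*√8986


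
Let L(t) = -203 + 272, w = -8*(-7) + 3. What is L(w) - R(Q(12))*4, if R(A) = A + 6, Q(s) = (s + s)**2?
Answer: -2259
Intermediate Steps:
Q(s) = 4*s**2 (Q(s) = (2*s)**2 = 4*s**2)
R(A) = 6 + A
w = 59 (w = 56 + 3 = 59)
L(t) = 69
L(w) - R(Q(12))*4 = 69 - (6 + 4*12**2)*4 = 69 - (6 + 4*144)*4 = 69 - (6 + 576)*4 = 69 - 582*4 = 69 - 1*2328 = 69 - 2328 = -2259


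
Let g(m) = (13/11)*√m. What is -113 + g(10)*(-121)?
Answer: -113 - 143*√10 ≈ -565.21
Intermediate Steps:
g(m) = 13*√m/11 (g(m) = (13*(1/11))*√m = 13*√m/11)
-113 + g(10)*(-121) = -113 + (13*√10/11)*(-121) = -113 - 143*√10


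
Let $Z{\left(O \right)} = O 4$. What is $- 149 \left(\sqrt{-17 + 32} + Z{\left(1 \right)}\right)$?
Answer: $-596 - 149 \sqrt{15} \approx -1173.1$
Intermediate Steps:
$Z{\left(O \right)} = 4 O$
$- 149 \left(\sqrt{-17 + 32} + Z{\left(1 \right)}\right) = - 149 \left(\sqrt{-17 + 32} + 4 \cdot 1\right) = - 149 \left(\sqrt{15} + 4\right) = - 149 \left(4 + \sqrt{15}\right) = -596 - 149 \sqrt{15}$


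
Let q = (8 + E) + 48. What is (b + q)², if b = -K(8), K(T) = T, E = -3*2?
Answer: 1764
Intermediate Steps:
E = -6
b = -8 (b = -1*8 = -8)
q = 50 (q = (8 - 6) + 48 = 2 + 48 = 50)
(b + q)² = (-8 + 50)² = 42² = 1764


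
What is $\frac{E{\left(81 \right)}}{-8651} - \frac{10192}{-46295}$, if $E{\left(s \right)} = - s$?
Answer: $\frac{91920887}{400498045} \approx 0.22952$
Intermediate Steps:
$\frac{E{\left(81 \right)}}{-8651} - \frac{10192}{-46295} = \frac{\left(-1\right) 81}{-8651} - \frac{10192}{-46295} = \left(-81\right) \left(- \frac{1}{8651}\right) - - \frac{10192}{46295} = \frac{81}{8651} + \frac{10192}{46295} = \frac{91920887}{400498045}$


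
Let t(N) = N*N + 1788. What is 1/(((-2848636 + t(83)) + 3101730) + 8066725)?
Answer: 1/8328496 ≈ 1.2007e-7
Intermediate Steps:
t(N) = 1788 + N² (t(N) = N² + 1788 = 1788 + N²)
1/(((-2848636 + t(83)) + 3101730) + 8066725) = 1/(((-2848636 + (1788 + 83²)) + 3101730) + 8066725) = 1/(((-2848636 + (1788 + 6889)) + 3101730) + 8066725) = 1/(((-2848636 + 8677) + 3101730) + 8066725) = 1/((-2839959 + 3101730) + 8066725) = 1/(261771 + 8066725) = 1/8328496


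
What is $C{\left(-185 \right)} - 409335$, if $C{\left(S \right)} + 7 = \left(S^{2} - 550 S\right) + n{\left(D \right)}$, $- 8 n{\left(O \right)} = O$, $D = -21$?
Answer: $- \frac{2186915}{8} \approx -2.7336 \cdot 10^{5}$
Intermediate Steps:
$n{\left(O \right)} = - \frac{O}{8}$
$C{\left(S \right)} = - \frac{35}{8} + S^{2} - 550 S$ ($C{\left(S \right)} = -7 - \left(- \frac{21}{8} - S^{2} + 550 S\right) = -7 + \left(\left(S^{2} - 550 S\right) + \frac{21}{8}\right) = -7 + \left(\frac{21}{8} + S^{2} - 550 S\right) = - \frac{35}{8} + S^{2} - 550 S$)
$C{\left(-185 \right)} - 409335 = \left(- \frac{35}{8} + \left(-185\right)^{2} - -101750\right) - 409335 = \left(- \frac{35}{8} + 34225 + 101750\right) - 409335 = \frac{1087765}{8} - 409335 = - \frac{2186915}{8}$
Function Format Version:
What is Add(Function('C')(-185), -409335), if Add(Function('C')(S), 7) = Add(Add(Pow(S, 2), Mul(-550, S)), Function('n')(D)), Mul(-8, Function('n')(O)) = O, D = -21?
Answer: Rational(-2186915, 8) ≈ -2.7336e+5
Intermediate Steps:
Function('n')(O) = Mul(Rational(-1, 8), O)
Function('C')(S) = Add(Rational(-35, 8), Pow(S, 2), Mul(-550, S)) (Function('C')(S) = Add(-7, Add(Add(Pow(S, 2), Mul(-550, S)), Mul(Rational(-1, 8), -21))) = Add(-7, Add(Add(Pow(S, 2), Mul(-550, S)), Rational(21, 8))) = Add(-7, Add(Rational(21, 8), Pow(S, 2), Mul(-550, S))) = Add(Rational(-35, 8), Pow(S, 2), Mul(-550, S)))
Add(Function('C')(-185), -409335) = Add(Add(Rational(-35, 8), Pow(-185, 2), Mul(-550, -185)), -409335) = Add(Add(Rational(-35, 8), 34225, 101750), -409335) = Add(Rational(1087765, 8), -409335) = Rational(-2186915, 8)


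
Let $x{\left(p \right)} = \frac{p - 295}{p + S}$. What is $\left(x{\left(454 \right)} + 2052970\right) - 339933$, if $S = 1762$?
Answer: $\frac{3796090151}{2216} \approx 1.713 \cdot 10^{6}$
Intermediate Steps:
$x{\left(p \right)} = \frac{-295 + p}{1762 + p}$ ($x{\left(p \right)} = \frac{p - 295}{p + 1762} = \frac{-295 + p}{1762 + p}$)
$\left(x{\left(454 \right)} + 2052970\right) - 339933 = \left(\frac{-295 + 454}{1762 + 454} + 2052970\right) - 339933 = \left(\frac{1}{2216} \cdot 159 + 2052970\right) - 339933 = \left(\frac{159}{2216} + 2052970\right) - 339933 = \frac{4549381679}{2216} - 339933 = \frac{3796090151}{2216}$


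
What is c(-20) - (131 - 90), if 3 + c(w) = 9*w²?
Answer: 3556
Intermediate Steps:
c(w) = -3 + 9*w²
c(-20) - (131 - 90) = (-3 + 9*(-20)²) - (131 - 90) = (-3 + 9*400) - 1*41 = (-3 + 3600) - 41 = 3597 - 41 = 3556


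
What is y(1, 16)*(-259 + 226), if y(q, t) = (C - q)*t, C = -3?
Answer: 2112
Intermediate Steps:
y(q, t) = t*(-3 - q) (y(q, t) = (-3 - q)*t = t*(-3 - q))
y(1, 16)*(-259 + 226) = (-1*16*(3 + 1))*(-259 + 226) = -1*16*4*(-33) = -64*(-33) = 2112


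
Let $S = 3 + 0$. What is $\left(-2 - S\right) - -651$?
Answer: $646$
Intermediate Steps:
$S = 3$
$\left(-2 - S\right) - -651 = \left(-2 - 3\right) - -651 = \left(-2 - 3\right) + 651 = -5 + 651 = 646$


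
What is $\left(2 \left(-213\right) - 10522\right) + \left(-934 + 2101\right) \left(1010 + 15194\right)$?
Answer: $18899120$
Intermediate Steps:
$\left(2 \left(-213\right) - 10522\right) + \left(-934 + 2101\right) \left(1010 + 15194\right) = \left(-426 - 10522\right) + 1167 \cdot 16204 = -10948 + 18910068 = 18899120$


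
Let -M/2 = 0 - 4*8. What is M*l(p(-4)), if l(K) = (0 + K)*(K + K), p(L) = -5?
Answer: 3200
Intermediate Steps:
M = 64 (M = -2*(0 - 4*8) = -2*(0 - 32) = -2*(-32) = 64)
l(K) = 2*K² (l(K) = K*(2*K) = 2*K²)
M*l(p(-4)) = 64*(2*(-5)²) = 64*(2*25) = 64*50 = 3200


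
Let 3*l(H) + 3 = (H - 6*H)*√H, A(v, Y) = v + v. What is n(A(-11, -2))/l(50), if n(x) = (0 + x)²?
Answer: 4356/3124991 - 1815000*√2/3124991 ≈ -0.81998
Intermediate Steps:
A(v, Y) = 2*v
n(x) = x²
l(H) = -1 - 5*H^(3/2)/3 (l(H) = -1 + ((H - 6*H)*√H)/3 = -1 + ((-5*H)*√H)/3 = -1 + (-5*H^(3/2))/3 = -1 - 5*H^(3/2)/3)
n(A(-11, -2))/l(50) = (2*(-11))²/(-1 - 1250*√2/3) = (-22)²/(-1 - 1250*√2/3) = 484/(-1 - 1250*√2/3)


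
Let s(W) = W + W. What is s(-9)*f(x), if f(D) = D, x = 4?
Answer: -72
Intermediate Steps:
s(W) = 2*W
s(-9)*f(x) = (2*(-9))*4 = -18*4 = -72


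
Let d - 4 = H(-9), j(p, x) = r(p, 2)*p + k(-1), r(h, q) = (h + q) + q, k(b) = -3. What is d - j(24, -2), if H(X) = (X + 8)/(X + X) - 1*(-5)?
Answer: -11879/18 ≈ -659.94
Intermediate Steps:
r(h, q) = h + 2*q
j(p, x) = -3 + p*(4 + p) (j(p, x) = (p + 2*2)*p - 3 = (p + 4)*p - 3 = (4 + p)*p - 3 = p*(4 + p) - 3 = -3 + p*(4 + p))
H(X) = 5 + (8 + X)/(2*X) (H(X) = (8 + X)/((2*X)) + 5 = (8 + X)*(1/(2*X)) + 5 = (8 + X)/(2*X) + 5 = 5 + (8 + X)/(2*X))
d = 163/18 (d = 4 + (11/2 + 4/(-9)) = 4 + (11/2 + 4*(-1/9)) = 4 + (11/2 - 4/9) = 4 + 91/18 = 163/18 ≈ 9.0556)
d - j(24, -2) = 163/18 - (-3 + 24*(4 + 24)) = 163/18 - (-3 + 24*28) = 163/18 - (-3 + 672) = 163/18 - 1*669 = 163/18 - 669 = -11879/18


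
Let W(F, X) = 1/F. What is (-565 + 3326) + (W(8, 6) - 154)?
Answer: 20857/8 ≈ 2607.1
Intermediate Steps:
(-565 + 3326) + (W(8, 6) - 154) = (-565 + 3326) + (1/8 - 154) = 2761 + (⅛ - 154) = 2761 - 1231/8 = 20857/8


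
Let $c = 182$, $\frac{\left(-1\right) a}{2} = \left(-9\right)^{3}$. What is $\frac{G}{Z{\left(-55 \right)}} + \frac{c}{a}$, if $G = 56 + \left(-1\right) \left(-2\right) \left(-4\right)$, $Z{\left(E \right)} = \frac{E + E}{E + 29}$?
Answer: $\frac{459901}{40095} \approx 11.47$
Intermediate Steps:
$a = 1458$ ($a = - 2 \left(-9\right)^{3} = \left(-2\right) \left(-729\right) = 1458$)
$Z{\left(E \right)} = \frac{2 E}{29 + E}$
$G = 48$ ($G = 56 + 2 \left(-4\right) = 56 - 8 = 48$)
$\frac{G}{Z{\left(-55 \right)}} + \frac{c}{a} = \frac{48}{2 \left(-55\right) \frac{1}{29 - 55}} + \frac{182}{1458} = \frac{48}{2 \left(-55\right) \frac{1}{-26}} + 182 \cdot \frac{1}{1458} = \frac{48}{2 \left(-55\right) \left(- \frac{1}{26}\right)} + \frac{91}{729} = \frac{48}{\frac{55}{13}} + \frac{91}{729} = 48 \cdot \frac{13}{55} + \frac{91}{729} = \frac{624}{55} + \frac{91}{729} = \frac{459901}{40095}$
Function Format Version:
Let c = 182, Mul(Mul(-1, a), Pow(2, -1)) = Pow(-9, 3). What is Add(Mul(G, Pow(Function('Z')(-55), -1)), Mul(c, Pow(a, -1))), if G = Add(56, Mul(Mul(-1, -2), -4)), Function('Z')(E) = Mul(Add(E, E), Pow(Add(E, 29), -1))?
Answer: Rational(459901, 40095) ≈ 11.470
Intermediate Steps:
a = 1458 (a = Mul(-2, Pow(-9, 3)) = Mul(-2, -729) = 1458)
Function('Z')(E) = Mul(2, E, Pow(Add(29, E), -1)) (Function('Z')(E) = Mul(Mul(2, E), Pow(Add(29, E), -1)) = Mul(2, E, Pow(Add(29, E), -1)))
G = 48 (G = Add(56, Mul(2, -4)) = Add(56, -8) = 48)
Add(Mul(G, Pow(Function('Z')(-55), -1)), Mul(c, Pow(a, -1))) = Add(Mul(48, Pow(Mul(2, -55, Pow(Add(29, -55), -1)), -1)), Mul(182, Pow(1458, -1))) = Add(Mul(48, Pow(Mul(2, -55, Pow(-26, -1)), -1)), Mul(182, Rational(1, 1458))) = Add(Mul(48, Pow(Mul(2, -55, Rational(-1, 26)), -1)), Rational(91, 729)) = Add(Mul(48, Pow(Rational(55, 13), -1)), Rational(91, 729)) = Add(Mul(48, Rational(13, 55)), Rational(91, 729)) = Add(Rational(624, 55), Rational(91, 729)) = Rational(459901, 40095)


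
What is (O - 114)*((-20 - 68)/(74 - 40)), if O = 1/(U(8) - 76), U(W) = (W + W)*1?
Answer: 75251/255 ≈ 295.10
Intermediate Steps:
U(W) = 2*W (U(W) = (2*W)*1 = 2*W)
O = -1/60 (O = 1/(2*8 - 76) = 1/(16 - 76) = 1/(-60) = -1/60 ≈ -0.016667)
(O - 114)*((-20 - 68)/(74 - 40)) = (-1/60 - 114)*((-20 - 68)/(74 - 40)) = -(-150502)/(15*34) = -6841/60*(-44/17) = 75251/255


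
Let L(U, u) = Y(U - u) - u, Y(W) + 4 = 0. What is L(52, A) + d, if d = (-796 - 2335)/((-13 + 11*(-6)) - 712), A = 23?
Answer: -18226/791 ≈ -23.042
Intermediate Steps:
Y(W) = -4 (Y(W) = -4 + 0 = -4)
L(U, u) = -4 - u
d = 3131/791 (d = -3131/((-13 - 66) - 712) = -3131/(-79 - 712) = -3131/(-791) = -3131*(-1/791) = 3131/791 ≈ 3.9583)
L(52, A) + d = (-4 - 1*23) + 3131/791 = (-4 - 23) + 3131/791 = -27 + 3131/791 = -18226/791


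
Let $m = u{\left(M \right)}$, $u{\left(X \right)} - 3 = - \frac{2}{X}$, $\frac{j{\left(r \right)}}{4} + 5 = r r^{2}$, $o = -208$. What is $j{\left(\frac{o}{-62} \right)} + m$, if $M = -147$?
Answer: $\frac{587031905}{4379277} \approx 134.05$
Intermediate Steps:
$j{\left(r \right)} = -20 + 4 r^{3}$ ($j{\left(r \right)} = -20 + 4 r r^{2} = -20 + 4 r^{3}$)
$u{\left(X \right)} = 3 - \frac{2}{X}$
$m = \frac{443}{147}$ ($m = 3 - \frac{2}{-147} = 3 - - \frac{2}{147} = 3 + \frac{2}{147} = \frac{443}{147} \approx 3.0136$)
$j{\left(\frac{o}{-62} \right)} + m = \left(-20 + 4 \left(- \frac{208}{-62}\right)^{3}\right) + \frac{443}{147} = \left(-20 + 4 \left(\left(-208\right) \left(- \frac{1}{62}\right)\right)^{3}\right) + \frac{443}{147} = \left(-20 + 4 \left(\frac{104}{31}\right)^{3}\right) + \frac{443}{147} = \left(-20 + 4 \cdot \frac{1124864}{29791}\right) + \frac{443}{147} = \left(-20 + \frac{4499456}{29791}\right) + \frac{443}{147} = \frac{3903636}{29791} + \frac{443}{147} = \frac{587031905}{4379277}$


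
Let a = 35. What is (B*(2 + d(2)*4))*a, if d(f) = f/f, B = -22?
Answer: -4620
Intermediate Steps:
d(f) = 1
(B*(2 + d(2)*4))*a = -22*(2 + 1*4)*35 = -22*(2 + 4)*35 = -22*6*35 = -132*35 = -4620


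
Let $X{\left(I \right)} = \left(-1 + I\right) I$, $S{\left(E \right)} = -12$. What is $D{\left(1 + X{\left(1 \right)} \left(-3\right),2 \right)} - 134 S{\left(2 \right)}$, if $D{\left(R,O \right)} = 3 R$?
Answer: $1611$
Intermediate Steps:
$X{\left(I \right)} = I \left(-1 + I\right)$
$D{\left(1 + X{\left(1 \right)} \left(-3\right),2 \right)} - 134 S{\left(2 \right)} = 3 \left(1 + 1 \left(-1 + 1\right) \left(-3\right)\right) - -1608 = 3 \left(1 + 1 \cdot 0 \left(-3\right)\right) + 1608 = 3 \left(1 + 0 \left(-3\right)\right) + 1608 = 3 \left(1 + 0\right) + 1608 = 3 \cdot 1 + 1608 = 3 + 1608 = 1611$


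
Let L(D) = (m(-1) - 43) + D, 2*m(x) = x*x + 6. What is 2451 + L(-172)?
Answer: 4479/2 ≈ 2239.5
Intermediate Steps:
m(x) = 3 + x**2/2 (m(x) = (x*x + 6)/2 = (x**2 + 6)/2 = (6 + x**2)/2 = 3 + x**2/2)
L(D) = -79/2 + D (L(D) = ((3 + (1/2)*(-1)**2) - 43) + D = ((3 + (1/2)*1) - 43) + D = ((3 + 1/2) - 43) + D = (7/2 - 43) + D = -79/2 + D)
2451 + L(-172) = 2451 + (-79/2 - 172) = 2451 - 423/2 = 4479/2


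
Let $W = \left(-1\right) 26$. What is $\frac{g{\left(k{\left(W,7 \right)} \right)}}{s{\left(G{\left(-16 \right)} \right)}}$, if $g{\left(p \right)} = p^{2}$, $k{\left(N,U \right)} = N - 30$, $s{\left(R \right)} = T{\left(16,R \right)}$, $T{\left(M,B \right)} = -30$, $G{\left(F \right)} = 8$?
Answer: $- \frac{1568}{15} \approx -104.53$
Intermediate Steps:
$W = -26$
$s{\left(R \right)} = -30$
$k{\left(N,U \right)} = -30 + N$
$\frac{g{\left(k{\left(W,7 \right)} \right)}}{s{\left(G{\left(-16 \right)} \right)}} = \frac{\left(-30 - 26\right)^{2}}{-30} = \left(-56\right)^{2} \left(- \frac{1}{30}\right) = 3136 \left(- \frac{1}{30}\right) = - \frac{1568}{15}$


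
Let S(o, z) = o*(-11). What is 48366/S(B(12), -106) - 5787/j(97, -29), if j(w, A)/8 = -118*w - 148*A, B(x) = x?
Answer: -230609919/629552 ≈ -366.31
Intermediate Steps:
S(o, z) = -11*o
j(w, A) = -1184*A - 944*w (j(w, A) = 8*(-118*w - 148*A) = 8*(-148*A - 118*w) = -1184*A - 944*w)
48366/S(B(12), -106) - 5787/j(97, -29) = 48366/((-11*12)) - 5787/(-1184*(-29) - 944*97) = 48366/(-132) - 5787/(34336 - 91568) = 48366*(-1/132) - 5787/(-57232) = -8061/22 - 5787*(-1/57232) = -8061/22 + 5787/57232 = -230609919/629552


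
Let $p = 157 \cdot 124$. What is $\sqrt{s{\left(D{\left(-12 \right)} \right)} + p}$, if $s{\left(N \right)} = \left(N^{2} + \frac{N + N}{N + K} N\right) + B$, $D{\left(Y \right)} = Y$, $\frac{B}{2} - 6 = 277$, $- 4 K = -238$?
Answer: $\frac{3 \sqrt{20240130}}{95} \approx 142.07$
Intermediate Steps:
$K = \frac{119}{2}$ ($K = \left(- \frac{1}{4}\right) \left(-238\right) = \frac{119}{2} \approx 59.5$)
$B = 566$ ($B = 12 + 2 \cdot 277 = 12 + 554 = 566$)
$s{\left(N \right)} = 566 + N^{2} + \frac{2 N^{2}}{\frac{119}{2} + N}$ ($s{\left(N \right)} = \left(N^{2} + \frac{N + N}{N + \frac{119}{2}} N\right) + 566 = \left(N^{2} + \frac{2 N}{\frac{119}{2} + N} N\right) + 566 = \left(N^{2} + \frac{2 N^{2}}{\frac{119}{2} + N}\right) + 566 = 566 + N^{2} + \frac{2 N^{2}}{\frac{119}{2} + N}$)
$p = 19468$
$\sqrt{s{\left(D{\left(-12 \right)} \right)} + p} = \sqrt{\frac{67354 + 2 \left(-12\right)^{3} + 123 \left(-12\right)^{2} + 1132 \left(-12\right)}{119 + 2 \left(-12\right)} + 19468} = \sqrt{\frac{67354 + 2 \left(-1728\right) + 123 \cdot 144 - 13584}{119 - 24} + 19468} = \sqrt{\frac{67354 - 3456 + 17712 - 13584}{95} + 19468} = \sqrt{\frac{1}{95} \cdot 68026 + 19468} = \sqrt{\frac{68026}{95} + 19468} = \sqrt{\frac{1917486}{95}} = \frac{3 \sqrt{20240130}}{95}$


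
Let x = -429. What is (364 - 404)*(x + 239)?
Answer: 7600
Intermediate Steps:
(364 - 404)*(x + 239) = (364 - 404)*(-429 + 239) = -40*(-190) = 7600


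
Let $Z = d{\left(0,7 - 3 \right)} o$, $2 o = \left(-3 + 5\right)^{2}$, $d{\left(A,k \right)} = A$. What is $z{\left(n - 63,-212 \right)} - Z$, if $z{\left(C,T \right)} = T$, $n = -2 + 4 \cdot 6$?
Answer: $-212$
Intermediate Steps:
$o = 2$ ($o = \frac{\left(-3 + 5\right)^{2}}{2} = \frac{2^{2}}{2} = \frac{1}{2} \cdot 4 = 2$)
$n = 22$ ($n = -2 + 24 = 22$)
$Z = 0$ ($Z = 0 \cdot 2 = 0$)
$z{\left(n - 63,-212 \right)} - Z = -212 - 0 = -212 + 0 = -212$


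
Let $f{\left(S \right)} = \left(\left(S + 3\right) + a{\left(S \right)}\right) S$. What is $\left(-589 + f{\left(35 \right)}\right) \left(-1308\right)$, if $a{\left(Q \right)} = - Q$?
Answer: $633072$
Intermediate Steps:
$f{\left(S \right)} = 3 S$ ($f{\left(S \right)} = \left(\left(S + 3\right) - S\right) S = \left(\left(3 + S\right) - S\right) S = 3 S$)
$\left(-589 + f{\left(35 \right)}\right) \left(-1308\right) = \left(-589 + 3 \cdot 35\right) \left(-1308\right) = \left(-589 + 105\right) \left(-1308\right) = \left(-484\right) \left(-1308\right) = 633072$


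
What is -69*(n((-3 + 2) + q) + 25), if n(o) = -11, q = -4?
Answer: -966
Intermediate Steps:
-69*(n((-3 + 2) + q) + 25) = -69*(-11 + 25) = -69*14 = -966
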